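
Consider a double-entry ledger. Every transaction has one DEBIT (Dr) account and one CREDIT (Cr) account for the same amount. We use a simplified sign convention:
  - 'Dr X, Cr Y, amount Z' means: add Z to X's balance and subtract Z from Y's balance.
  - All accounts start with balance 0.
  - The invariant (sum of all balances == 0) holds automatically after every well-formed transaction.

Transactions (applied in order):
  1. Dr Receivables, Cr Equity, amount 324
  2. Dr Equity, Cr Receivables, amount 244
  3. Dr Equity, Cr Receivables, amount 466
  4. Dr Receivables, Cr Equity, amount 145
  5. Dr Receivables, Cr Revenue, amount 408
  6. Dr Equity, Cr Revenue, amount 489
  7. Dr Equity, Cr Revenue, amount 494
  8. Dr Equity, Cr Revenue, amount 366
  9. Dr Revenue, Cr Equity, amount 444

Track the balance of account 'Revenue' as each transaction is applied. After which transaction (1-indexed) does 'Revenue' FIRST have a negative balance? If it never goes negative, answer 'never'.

Answer: 5

Derivation:
After txn 1: Revenue=0
After txn 2: Revenue=0
After txn 3: Revenue=0
After txn 4: Revenue=0
After txn 5: Revenue=-408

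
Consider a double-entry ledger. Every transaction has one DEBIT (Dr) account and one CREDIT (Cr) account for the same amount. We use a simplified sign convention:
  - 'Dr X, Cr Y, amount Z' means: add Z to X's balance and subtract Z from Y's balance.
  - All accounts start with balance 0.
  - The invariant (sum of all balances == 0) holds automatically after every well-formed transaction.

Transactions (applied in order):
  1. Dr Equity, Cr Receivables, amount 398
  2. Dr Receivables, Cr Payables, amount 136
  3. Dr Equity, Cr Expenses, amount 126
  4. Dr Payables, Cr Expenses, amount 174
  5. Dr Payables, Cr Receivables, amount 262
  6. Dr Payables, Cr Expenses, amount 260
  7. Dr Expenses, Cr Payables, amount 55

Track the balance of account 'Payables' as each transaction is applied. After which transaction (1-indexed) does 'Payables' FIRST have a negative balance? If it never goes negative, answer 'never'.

After txn 1: Payables=0
After txn 2: Payables=-136

Answer: 2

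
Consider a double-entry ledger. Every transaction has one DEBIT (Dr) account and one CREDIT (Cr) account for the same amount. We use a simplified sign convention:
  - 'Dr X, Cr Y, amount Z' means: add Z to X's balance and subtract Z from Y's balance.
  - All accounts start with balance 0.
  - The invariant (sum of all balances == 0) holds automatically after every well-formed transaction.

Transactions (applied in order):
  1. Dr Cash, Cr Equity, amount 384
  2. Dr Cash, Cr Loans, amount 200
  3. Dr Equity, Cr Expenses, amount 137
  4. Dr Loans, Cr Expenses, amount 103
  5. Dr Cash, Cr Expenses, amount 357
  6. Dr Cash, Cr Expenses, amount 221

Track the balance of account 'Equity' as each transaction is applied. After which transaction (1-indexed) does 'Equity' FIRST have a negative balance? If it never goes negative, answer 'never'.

After txn 1: Equity=-384

Answer: 1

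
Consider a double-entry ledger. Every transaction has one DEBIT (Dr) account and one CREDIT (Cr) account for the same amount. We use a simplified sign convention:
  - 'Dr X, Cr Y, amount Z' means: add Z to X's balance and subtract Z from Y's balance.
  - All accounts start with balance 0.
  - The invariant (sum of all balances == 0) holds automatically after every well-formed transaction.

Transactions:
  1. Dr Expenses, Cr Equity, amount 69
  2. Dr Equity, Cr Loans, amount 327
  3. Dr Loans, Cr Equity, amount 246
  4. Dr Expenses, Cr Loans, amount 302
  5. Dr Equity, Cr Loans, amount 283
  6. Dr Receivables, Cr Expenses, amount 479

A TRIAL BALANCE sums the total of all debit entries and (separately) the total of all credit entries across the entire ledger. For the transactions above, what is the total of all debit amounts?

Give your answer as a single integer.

Answer: 1706

Derivation:
Txn 1: debit+=69
Txn 2: debit+=327
Txn 3: debit+=246
Txn 4: debit+=302
Txn 5: debit+=283
Txn 6: debit+=479
Total debits = 1706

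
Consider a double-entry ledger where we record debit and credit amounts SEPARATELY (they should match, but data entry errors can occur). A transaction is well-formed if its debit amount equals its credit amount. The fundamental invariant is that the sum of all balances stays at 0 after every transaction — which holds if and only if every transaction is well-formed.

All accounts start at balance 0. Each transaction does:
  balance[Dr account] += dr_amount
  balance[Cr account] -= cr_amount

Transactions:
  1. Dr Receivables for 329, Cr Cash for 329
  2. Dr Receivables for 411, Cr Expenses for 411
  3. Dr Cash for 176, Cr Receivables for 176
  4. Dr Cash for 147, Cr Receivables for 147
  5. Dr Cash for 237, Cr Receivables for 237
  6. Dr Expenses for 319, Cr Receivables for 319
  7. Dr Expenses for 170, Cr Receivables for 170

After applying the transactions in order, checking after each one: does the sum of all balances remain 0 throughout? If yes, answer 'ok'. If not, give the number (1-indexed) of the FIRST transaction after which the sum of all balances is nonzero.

After txn 1: dr=329 cr=329 sum_balances=0
After txn 2: dr=411 cr=411 sum_balances=0
After txn 3: dr=176 cr=176 sum_balances=0
After txn 4: dr=147 cr=147 sum_balances=0
After txn 5: dr=237 cr=237 sum_balances=0
After txn 6: dr=319 cr=319 sum_balances=0
After txn 7: dr=170 cr=170 sum_balances=0

Answer: ok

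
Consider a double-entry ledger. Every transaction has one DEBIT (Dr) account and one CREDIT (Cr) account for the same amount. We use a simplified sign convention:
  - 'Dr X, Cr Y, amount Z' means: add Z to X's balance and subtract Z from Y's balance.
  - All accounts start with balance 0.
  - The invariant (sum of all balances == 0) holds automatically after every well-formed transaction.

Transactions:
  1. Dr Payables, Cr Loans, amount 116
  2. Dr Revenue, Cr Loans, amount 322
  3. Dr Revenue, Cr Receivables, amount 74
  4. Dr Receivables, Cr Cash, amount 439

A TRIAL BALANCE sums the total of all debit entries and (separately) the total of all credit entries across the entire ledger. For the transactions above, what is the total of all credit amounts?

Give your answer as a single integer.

Txn 1: credit+=116
Txn 2: credit+=322
Txn 3: credit+=74
Txn 4: credit+=439
Total credits = 951

Answer: 951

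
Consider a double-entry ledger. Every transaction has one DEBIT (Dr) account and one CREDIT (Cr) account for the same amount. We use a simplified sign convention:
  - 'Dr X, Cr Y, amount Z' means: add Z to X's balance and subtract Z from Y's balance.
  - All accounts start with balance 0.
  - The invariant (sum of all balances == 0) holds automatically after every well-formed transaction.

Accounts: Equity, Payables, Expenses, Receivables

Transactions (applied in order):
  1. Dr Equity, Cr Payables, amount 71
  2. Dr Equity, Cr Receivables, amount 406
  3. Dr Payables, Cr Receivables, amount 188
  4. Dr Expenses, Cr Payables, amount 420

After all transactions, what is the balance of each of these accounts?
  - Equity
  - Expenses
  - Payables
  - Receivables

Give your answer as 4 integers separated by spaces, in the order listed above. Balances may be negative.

After txn 1 (Dr Equity, Cr Payables, amount 71): Equity=71 Payables=-71
After txn 2 (Dr Equity, Cr Receivables, amount 406): Equity=477 Payables=-71 Receivables=-406
After txn 3 (Dr Payables, Cr Receivables, amount 188): Equity=477 Payables=117 Receivables=-594
After txn 4 (Dr Expenses, Cr Payables, amount 420): Equity=477 Expenses=420 Payables=-303 Receivables=-594

Answer: 477 420 -303 -594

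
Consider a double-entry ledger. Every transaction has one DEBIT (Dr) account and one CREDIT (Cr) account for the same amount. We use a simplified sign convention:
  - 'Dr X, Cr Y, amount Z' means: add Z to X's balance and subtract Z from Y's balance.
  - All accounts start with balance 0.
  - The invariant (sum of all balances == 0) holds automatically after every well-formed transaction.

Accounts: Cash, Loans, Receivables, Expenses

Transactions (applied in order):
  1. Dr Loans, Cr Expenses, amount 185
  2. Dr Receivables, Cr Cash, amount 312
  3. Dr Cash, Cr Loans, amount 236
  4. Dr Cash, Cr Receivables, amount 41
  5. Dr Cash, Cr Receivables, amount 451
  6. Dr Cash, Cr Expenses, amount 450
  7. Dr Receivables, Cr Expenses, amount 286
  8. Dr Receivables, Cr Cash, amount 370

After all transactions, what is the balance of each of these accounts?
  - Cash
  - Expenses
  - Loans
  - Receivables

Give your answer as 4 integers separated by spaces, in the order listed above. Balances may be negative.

After txn 1 (Dr Loans, Cr Expenses, amount 185): Expenses=-185 Loans=185
After txn 2 (Dr Receivables, Cr Cash, amount 312): Cash=-312 Expenses=-185 Loans=185 Receivables=312
After txn 3 (Dr Cash, Cr Loans, amount 236): Cash=-76 Expenses=-185 Loans=-51 Receivables=312
After txn 4 (Dr Cash, Cr Receivables, amount 41): Cash=-35 Expenses=-185 Loans=-51 Receivables=271
After txn 5 (Dr Cash, Cr Receivables, amount 451): Cash=416 Expenses=-185 Loans=-51 Receivables=-180
After txn 6 (Dr Cash, Cr Expenses, amount 450): Cash=866 Expenses=-635 Loans=-51 Receivables=-180
After txn 7 (Dr Receivables, Cr Expenses, amount 286): Cash=866 Expenses=-921 Loans=-51 Receivables=106
After txn 8 (Dr Receivables, Cr Cash, amount 370): Cash=496 Expenses=-921 Loans=-51 Receivables=476

Answer: 496 -921 -51 476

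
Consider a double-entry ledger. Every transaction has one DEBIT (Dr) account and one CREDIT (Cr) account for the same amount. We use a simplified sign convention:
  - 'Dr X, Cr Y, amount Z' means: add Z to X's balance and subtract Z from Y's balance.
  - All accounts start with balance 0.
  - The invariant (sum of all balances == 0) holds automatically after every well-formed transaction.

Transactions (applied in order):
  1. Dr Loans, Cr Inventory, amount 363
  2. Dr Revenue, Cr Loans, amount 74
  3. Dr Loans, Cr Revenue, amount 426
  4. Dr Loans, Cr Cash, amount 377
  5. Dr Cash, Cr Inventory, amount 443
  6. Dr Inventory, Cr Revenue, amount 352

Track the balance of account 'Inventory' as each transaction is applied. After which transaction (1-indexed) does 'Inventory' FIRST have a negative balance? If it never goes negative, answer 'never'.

After txn 1: Inventory=-363

Answer: 1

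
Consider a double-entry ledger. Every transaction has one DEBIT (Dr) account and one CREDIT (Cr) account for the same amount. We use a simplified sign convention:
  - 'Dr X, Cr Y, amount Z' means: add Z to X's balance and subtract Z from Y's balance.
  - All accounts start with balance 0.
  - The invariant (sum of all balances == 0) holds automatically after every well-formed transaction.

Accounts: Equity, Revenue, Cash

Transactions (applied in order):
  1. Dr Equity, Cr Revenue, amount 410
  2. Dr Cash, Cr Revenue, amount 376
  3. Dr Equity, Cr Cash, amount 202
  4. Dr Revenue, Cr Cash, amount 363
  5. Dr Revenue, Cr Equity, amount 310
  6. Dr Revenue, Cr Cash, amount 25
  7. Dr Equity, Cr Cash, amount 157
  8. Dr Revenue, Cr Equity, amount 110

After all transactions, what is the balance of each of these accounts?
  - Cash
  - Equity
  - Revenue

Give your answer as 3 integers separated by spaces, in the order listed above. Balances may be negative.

After txn 1 (Dr Equity, Cr Revenue, amount 410): Equity=410 Revenue=-410
After txn 2 (Dr Cash, Cr Revenue, amount 376): Cash=376 Equity=410 Revenue=-786
After txn 3 (Dr Equity, Cr Cash, amount 202): Cash=174 Equity=612 Revenue=-786
After txn 4 (Dr Revenue, Cr Cash, amount 363): Cash=-189 Equity=612 Revenue=-423
After txn 5 (Dr Revenue, Cr Equity, amount 310): Cash=-189 Equity=302 Revenue=-113
After txn 6 (Dr Revenue, Cr Cash, amount 25): Cash=-214 Equity=302 Revenue=-88
After txn 7 (Dr Equity, Cr Cash, amount 157): Cash=-371 Equity=459 Revenue=-88
After txn 8 (Dr Revenue, Cr Equity, amount 110): Cash=-371 Equity=349 Revenue=22

Answer: -371 349 22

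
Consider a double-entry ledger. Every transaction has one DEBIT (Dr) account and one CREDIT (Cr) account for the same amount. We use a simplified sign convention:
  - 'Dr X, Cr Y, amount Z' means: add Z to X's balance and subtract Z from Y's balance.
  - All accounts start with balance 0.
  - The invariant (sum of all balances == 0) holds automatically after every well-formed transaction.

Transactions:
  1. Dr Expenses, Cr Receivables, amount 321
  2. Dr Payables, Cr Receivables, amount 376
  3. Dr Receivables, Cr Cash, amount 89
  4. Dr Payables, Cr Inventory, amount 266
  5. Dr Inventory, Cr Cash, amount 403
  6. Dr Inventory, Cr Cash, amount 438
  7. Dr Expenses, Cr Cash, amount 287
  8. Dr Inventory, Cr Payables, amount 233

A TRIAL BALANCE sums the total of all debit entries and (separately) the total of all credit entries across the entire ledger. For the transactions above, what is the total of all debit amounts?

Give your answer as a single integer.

Txn 1: debit+=321
Txn 2: debit+=376
Txn 3: debit+=89
Txn 4: debit+=266
Txn 5: debit+=403
Txn 6: debit+=438
Txn 7: debit+=287
Txn 8: debit+=233
Total debits = 2413

Answer: 2413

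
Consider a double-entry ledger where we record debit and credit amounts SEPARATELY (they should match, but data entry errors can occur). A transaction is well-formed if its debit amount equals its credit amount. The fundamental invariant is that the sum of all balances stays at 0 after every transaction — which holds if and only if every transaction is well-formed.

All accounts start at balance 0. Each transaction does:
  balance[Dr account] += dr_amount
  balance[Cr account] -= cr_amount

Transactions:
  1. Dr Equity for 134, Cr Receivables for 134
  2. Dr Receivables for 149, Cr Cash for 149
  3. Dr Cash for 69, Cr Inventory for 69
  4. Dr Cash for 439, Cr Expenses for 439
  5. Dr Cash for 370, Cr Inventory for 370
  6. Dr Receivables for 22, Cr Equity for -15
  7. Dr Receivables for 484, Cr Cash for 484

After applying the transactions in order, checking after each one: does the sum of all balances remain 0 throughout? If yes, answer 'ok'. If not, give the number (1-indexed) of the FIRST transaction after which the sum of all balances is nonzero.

After txn 1: dr=134 cr=134 sum_balances=0
After txn 2: dr=149 cr=149 sum_balances=0
After txn 3: dr=69 cr=69 sum_balances=0
After txn 4: dr=439 cr=439 sum_balances=0
After txn 5: dr=370 cr=370 sum_balances=0
After txn 6: dr=22 cr=-15 sum_balances=37
After txn 7: dr=484 cr=484 sum_balances=37

Answer: 6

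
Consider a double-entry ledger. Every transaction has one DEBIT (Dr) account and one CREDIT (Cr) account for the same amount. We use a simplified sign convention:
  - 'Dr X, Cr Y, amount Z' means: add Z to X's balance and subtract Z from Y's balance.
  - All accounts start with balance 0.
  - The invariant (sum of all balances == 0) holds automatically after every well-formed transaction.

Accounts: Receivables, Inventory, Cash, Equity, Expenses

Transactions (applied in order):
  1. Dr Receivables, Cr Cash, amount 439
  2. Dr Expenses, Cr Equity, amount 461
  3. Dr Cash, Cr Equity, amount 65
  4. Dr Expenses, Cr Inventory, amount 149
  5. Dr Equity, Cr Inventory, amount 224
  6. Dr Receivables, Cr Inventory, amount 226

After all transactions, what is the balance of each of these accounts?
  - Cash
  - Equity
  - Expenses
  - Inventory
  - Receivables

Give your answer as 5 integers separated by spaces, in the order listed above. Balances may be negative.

After txn 1 (Dr Receivables, Cr Cash, amount 439): Cash=-439 Receivables=439
After txn 2 (Dr Expenses, Cr Equity, amount 461): Cash=-439 Equity=-461 Expenses=461 Receivables=439
After txn 3 (Dr Cash, Cr Equity, amount 65): Cash=-374 Equity=-526 Expenses=461 Receivables=439
After txn 4 (Dr Expenses, Cr Inventory, amount 149): Cash=-374 Equity=-526 Expenses=610 Inventory=-149 Receivables=439
After txn 5 (Dr Equity, Cr Inventory, amount 224): Cash=-374 Equity=-302 Expenses=610 Inventory=-373 Receivables=439
After txn 6 (Dr Receivables, Cr Inventory, amount 226): Cash=-374 Equity=-302 Expenses=610 Inventory=-599 Receivables=665

Answer: -374 -302 610 -599 665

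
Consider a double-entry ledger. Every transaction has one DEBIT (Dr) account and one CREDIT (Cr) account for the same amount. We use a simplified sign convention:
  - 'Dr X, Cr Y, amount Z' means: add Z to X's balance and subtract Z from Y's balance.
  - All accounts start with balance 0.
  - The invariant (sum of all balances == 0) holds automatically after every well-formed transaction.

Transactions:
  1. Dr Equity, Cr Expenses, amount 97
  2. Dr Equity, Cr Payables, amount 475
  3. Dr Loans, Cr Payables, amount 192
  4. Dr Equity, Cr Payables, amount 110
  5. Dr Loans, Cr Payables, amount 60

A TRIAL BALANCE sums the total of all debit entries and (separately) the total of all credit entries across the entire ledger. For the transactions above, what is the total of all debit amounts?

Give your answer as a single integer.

Txn 1: debit+=97
Txn 2: debit+=475
Txn 3: debit+=192
Txn 4: debit+=110
Txn 5: debit+=60
Total debits = 934

Answer: 934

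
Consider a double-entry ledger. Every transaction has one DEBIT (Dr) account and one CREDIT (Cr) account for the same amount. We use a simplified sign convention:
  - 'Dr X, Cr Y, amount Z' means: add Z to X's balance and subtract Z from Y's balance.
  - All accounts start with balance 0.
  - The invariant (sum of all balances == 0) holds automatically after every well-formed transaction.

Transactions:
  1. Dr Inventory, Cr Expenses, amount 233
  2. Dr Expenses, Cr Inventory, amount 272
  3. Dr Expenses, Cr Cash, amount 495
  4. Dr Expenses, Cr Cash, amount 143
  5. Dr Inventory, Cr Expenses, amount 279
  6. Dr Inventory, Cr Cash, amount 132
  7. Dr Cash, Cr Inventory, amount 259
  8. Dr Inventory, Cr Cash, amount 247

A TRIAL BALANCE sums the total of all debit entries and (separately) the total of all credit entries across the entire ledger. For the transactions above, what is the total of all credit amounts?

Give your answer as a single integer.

Answer: 2060

Derivation:
Txn 1: credit+=233
Txn 2: credit+=272
Txn 3: credit+=495
Txn 4: credit+=143
Txn 5: credit+=279
Txn 6: credit+=132
Txn 7: credit+=259
Txn 8: credit+=247
Total credits = 2060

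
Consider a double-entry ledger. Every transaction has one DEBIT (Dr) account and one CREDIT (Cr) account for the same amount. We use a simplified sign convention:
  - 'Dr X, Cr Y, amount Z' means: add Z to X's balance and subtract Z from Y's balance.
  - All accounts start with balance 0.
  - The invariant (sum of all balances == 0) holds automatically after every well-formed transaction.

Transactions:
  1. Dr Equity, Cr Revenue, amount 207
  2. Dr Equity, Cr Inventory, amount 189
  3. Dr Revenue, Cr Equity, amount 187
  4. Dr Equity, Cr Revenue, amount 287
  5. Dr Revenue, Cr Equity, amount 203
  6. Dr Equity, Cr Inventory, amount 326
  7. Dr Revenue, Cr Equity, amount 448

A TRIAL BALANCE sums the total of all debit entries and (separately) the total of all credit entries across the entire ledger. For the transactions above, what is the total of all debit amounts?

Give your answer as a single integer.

Txn 1: debit+=207
Txn 2: debit+=189
Txn 3: debit+=187
Txn 4: debit+=287
Txn 5: debit+=203
Txn 6: debit+=326
Txn 7: debit+=448
Total debits = 1847

Answer: 1847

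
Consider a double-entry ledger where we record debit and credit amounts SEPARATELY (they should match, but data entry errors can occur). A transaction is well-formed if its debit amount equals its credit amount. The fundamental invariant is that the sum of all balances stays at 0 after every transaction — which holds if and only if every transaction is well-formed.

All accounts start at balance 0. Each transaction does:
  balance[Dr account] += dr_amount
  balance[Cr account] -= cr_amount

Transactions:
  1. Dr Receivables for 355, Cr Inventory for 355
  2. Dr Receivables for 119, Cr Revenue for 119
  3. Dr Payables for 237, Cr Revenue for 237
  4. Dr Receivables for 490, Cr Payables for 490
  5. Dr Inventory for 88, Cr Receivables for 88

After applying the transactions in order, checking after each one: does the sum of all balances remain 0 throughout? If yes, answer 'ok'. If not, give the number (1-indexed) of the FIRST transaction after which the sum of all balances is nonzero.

After txn 1: dr=355 cr=355 sum_balances=0
After txn 2: dr=119 cr=119 sum_balances=0
After txn 3: dr=237 cr=237 sum_balances=0
After txn 4: dr=490 cr=490 sum_balances=0
After txn 5: dr=88 cr=88 sum_balances=0

Answer: ok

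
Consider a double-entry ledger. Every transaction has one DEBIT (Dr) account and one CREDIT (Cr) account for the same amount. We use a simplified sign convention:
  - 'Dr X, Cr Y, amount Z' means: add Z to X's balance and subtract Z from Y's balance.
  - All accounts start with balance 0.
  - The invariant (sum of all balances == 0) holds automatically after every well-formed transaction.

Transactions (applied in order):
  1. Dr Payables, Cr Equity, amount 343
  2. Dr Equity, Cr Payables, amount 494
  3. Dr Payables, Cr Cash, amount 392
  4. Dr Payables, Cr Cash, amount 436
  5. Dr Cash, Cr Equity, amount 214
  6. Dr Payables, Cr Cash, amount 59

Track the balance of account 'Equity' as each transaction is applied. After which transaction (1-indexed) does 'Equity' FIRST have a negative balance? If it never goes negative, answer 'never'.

After txn 1: Equity=-343

Answer: 1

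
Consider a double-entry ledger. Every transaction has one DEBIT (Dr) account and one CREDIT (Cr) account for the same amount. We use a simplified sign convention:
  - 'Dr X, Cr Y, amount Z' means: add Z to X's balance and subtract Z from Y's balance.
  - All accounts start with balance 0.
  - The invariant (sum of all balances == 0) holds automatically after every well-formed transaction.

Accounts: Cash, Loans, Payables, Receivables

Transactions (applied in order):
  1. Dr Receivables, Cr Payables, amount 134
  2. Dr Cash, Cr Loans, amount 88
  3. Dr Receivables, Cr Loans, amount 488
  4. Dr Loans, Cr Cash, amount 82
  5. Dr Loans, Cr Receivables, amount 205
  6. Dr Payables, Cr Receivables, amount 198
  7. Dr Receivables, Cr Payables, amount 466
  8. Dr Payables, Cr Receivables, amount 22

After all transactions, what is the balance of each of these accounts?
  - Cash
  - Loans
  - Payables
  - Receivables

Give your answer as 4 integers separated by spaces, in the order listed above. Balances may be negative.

After txn 1 (Dr Receivables, Cr Payables, amount 134): Payables=-134 Receivables=134
After txn 2 (Dr Cash, Cr Loans, amount 88): Cash=88 Loans=-88 Payables=-134 Receivables=134
After txn 3 (Dr Receivables, Cr Loans, amount 488): Cash=88 Loans=-576 Payables=-134 Receivables=622
After txn 4 (Dr Loans, Cr Cash, amount 82): Cash=6 Loans=-494 Payables=-134 Receivables=622
After txn 5 (Dr Loans, Cr Receivables, amount 205): Cash=6 Loans=-289 Payables=-134 Receivables=417
After txn 6 (Dr Payables, Cr Receivables, amount 198): Cash=6 Loans=-289 Payables=64 Receivables=219
After txn 7 (Dr Receivables, Cr Payables, amount 466): Cash=6 Loans=-289 Payables=-402 Receivables=685
After txn 8 (Dr Payables, Cr Receivables, amount 22): Cash=6 Loans=-289 Payables=-380 Receivables=663

Answer: 6 -289 -380 663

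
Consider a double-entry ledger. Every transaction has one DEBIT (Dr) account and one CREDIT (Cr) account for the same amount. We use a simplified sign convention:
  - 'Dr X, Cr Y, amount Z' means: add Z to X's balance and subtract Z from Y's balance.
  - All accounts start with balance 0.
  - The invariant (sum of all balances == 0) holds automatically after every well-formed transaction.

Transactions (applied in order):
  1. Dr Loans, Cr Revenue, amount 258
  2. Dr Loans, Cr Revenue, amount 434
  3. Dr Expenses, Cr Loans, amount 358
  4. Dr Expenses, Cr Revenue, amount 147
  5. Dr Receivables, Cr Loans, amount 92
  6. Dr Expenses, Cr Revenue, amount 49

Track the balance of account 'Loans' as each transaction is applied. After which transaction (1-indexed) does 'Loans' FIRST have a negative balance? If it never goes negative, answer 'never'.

After txn 1: Loans=258
After txn 2: Loans=692
After txn 3: Loans=334
After txn 4: Loans=334
After txn 5: Loans=242
After txn 6: Loans=242

Answer: never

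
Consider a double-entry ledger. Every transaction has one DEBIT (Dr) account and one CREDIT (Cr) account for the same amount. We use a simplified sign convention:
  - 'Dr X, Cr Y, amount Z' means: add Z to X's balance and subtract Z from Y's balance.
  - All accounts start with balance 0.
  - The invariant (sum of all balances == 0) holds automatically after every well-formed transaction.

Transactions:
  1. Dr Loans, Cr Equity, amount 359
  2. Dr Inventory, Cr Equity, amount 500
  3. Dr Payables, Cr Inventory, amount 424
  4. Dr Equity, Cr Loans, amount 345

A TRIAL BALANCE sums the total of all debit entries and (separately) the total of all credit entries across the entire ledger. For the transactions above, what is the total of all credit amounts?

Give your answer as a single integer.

Txn 1: credit+=359
Txn 2: credit+=500
Txn 3: credit+=424
Txn 4: credit+=345
Total credits = 1628

Answer: 1628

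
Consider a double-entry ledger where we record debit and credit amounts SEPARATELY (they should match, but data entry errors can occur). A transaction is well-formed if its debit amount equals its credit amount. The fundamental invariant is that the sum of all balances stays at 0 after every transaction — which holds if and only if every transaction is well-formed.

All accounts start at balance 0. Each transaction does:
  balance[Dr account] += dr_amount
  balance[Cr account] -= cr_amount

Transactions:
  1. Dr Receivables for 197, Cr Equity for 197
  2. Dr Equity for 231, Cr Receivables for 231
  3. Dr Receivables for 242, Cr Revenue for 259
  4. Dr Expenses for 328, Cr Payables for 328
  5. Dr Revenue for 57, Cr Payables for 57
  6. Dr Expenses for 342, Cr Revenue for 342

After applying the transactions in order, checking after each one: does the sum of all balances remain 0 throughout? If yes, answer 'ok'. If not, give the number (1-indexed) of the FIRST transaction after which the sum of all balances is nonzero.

Answer: 3

Derivation:
After txn 1: dr=197 cr=197 sum_balances=0
After txn 2: dr=231 cr=231 sum_balances=0
After txn 3: dr=242 cr=259 sum_balances=-17
After txn 4: dr=328 cr=328 sum_balances=-17
After txn 5: dr=57 cr=57 sum_balances=-17
After txn 6: dr=342 cr=342 sum_balances=-17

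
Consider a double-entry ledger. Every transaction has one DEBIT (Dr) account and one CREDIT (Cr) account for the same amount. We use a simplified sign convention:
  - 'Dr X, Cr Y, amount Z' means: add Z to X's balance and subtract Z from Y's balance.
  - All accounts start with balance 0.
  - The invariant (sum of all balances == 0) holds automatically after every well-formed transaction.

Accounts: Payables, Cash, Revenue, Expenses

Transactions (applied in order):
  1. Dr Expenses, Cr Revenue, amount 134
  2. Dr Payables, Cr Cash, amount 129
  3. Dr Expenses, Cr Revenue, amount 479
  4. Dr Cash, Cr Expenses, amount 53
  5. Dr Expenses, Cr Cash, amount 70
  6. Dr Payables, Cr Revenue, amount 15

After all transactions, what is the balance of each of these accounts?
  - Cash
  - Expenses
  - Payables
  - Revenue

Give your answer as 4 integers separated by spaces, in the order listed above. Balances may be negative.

After txn 1 (Dr Expenses, Cr Revenue, amount 134): Expenses=134 Revenue=-134
After txn 2 (Dr Payables, Cr Cash, amount 129): Cash=-129 Expenses=134 Payables=129 Revenue=-134
After txn 3 (Dr Expenses, Cr Revenue, amount 479): Cash=-129 Expenses=613 Payables=129 Revenue=-613
After txn 4 (Dr Cash, Cr Expenses, amount 53): Cash=-76 Expenses=560 Payables=129 Revenue=-613
After txn 5 (Dr Expenses, Cr Cash, amount 70): Cash=-146 Expenses=630 Payables=129 Revenue=-613
After txn 6 (Dr Payables, Cr Revenue, amount 15): Cash=-146 Expenses=630 Payables=144 Revenue=-628

Answer: -146 630 144 -628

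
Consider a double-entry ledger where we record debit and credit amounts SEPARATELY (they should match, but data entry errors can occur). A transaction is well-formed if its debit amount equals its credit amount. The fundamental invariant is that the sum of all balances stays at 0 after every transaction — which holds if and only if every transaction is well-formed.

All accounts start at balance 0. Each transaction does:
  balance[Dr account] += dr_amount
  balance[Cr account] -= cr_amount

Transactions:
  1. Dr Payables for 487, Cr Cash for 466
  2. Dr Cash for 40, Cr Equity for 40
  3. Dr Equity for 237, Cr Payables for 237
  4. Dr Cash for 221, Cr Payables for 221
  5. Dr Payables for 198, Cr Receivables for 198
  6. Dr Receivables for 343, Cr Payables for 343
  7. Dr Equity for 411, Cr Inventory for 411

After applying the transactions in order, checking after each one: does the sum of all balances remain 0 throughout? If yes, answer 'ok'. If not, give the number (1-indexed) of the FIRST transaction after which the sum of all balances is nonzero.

Answer: 1

Derivation:
After txn 1: dr=487 cr=466 sum_balances=21
After txn 2: dr=40 cr=40 sum_balances=21
After txn 3: dr=237 cr=237 sum_balances=21
After txn 4: dr=221 cr=221 sum_balances=21
After txn 5: dr=198 cr=198 sum_balances=21
After txn 6: dr=343 cr=343 sum_balances=21
After txn 7: dr=411 cr=411 sum_balances=21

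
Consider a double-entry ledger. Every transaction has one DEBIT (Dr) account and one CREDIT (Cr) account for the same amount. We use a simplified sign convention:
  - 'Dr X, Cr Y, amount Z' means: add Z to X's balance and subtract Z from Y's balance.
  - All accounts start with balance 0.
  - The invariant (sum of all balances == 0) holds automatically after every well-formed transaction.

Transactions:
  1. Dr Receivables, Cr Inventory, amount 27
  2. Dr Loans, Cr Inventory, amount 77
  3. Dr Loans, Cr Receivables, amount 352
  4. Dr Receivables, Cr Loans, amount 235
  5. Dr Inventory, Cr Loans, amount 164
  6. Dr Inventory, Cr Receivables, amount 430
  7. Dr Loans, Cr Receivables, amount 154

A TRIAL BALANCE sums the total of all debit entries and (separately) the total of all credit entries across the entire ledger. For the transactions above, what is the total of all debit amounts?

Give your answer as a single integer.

Txn 1: debit+=27
Txn 2: debit+=77
Txn 3: debit+=352
Txn 4: debit+=235
Txn 5: debit+=164
Txn 6: debit+=430
Txn 7: debit+=154
Total debits = 1439

Answer: 1439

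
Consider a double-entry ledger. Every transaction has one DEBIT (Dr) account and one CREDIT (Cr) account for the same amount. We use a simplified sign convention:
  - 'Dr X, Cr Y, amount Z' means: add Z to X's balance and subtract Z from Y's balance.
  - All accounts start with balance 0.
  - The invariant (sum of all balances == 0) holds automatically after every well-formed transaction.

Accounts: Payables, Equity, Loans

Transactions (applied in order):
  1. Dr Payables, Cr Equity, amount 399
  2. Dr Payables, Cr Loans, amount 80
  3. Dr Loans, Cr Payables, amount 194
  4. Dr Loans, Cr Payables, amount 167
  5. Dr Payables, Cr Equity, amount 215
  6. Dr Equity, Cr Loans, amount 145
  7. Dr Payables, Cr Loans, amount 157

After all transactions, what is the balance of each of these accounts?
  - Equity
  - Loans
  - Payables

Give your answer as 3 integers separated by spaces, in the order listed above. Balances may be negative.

After txn 1 (Dr Payables, Cr Equity, amount 399): Equity=-399 Payables=399
After txn 2 (Dr Payables, Cr Loans, amount 80): Equity=-399 Loans=-80 Payables=479
After txn 3 (Dr Loans, Cr Payables, amount 194): Equity=-399 Loans=114 Payables=285
After txn 4 (Dr Loans, Cr Payables, amount 167): Equity=-399 Loans=281 Payables=118
After txn 5 (Dr Payables, Cr Equity, amount 215): Equity=-614 Loans=281 Payables=333
After txn 6 (Dr Equity, Cr Loans, amount 145): Equity=-469 Loans=136 Payables=333
After txn 7 (Dr Payables, Cr Loans, amount 157): Equity=-469 Loans=-21 Payables=490

Answer: -469 -21 490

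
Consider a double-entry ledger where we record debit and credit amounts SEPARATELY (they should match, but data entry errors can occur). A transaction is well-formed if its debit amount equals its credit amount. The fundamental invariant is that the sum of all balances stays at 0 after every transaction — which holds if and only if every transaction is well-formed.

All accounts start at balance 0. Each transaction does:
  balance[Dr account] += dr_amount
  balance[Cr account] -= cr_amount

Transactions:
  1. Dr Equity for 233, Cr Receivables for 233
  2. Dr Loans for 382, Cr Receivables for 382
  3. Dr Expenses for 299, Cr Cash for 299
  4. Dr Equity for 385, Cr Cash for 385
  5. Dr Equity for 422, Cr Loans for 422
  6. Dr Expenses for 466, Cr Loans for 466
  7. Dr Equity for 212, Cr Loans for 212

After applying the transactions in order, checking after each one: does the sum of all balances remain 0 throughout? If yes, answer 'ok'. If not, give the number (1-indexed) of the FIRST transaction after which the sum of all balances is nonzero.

Answer: ok

Derivation:
After txn 1: dr=233 cr=233 sum_balances=0
After txn 2: dr=382 cr=382 sum_balances=0
After txn 3: dr=299 cr=299 sum_balances=0
After txn 4: dr=385 cr=385 sum_balances=0
After txn 5: dr=422 cr=422 sum_balances=0
After txn 6: dr=466 cr=466 sum_balances=0
After txn 7: dr=212 cr=212 sum_balances=0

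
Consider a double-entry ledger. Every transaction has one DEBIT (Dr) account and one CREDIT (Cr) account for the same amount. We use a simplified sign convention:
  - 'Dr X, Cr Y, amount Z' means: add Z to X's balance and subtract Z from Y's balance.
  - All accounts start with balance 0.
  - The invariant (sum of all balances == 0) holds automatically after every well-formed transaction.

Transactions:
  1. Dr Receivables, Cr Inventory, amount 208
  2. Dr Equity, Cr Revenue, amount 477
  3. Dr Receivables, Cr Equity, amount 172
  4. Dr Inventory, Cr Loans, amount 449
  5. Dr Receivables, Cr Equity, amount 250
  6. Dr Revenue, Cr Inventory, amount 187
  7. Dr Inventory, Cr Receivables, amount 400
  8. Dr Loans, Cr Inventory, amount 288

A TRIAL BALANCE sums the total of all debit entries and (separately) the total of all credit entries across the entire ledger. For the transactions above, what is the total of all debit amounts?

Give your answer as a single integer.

Answer: 2431

Derivation:
Txn 1: debit+=208
Txn 2: debit+=477
Txn 3: debit+=172
Txn 4: debit+=449
Txn 5: debit+=250
Txn 6: debit+=187
Txn 7: debit+=400
Txn 8: debit+=288
Total debits = 2431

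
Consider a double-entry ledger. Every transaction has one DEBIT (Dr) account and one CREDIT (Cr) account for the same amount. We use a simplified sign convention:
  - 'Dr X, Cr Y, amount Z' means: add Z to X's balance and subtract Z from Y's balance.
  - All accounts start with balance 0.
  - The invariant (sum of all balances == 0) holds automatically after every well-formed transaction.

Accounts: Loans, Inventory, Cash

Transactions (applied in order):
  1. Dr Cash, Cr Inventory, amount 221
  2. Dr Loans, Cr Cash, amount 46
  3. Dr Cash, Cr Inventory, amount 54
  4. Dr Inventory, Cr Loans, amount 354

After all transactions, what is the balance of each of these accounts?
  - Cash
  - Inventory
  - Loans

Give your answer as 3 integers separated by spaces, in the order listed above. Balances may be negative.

Answer: 229 79 -308

Derivation:
After txn 1 (Dr Cash, Cr Inventory, amount 221): Cash=221 Inventory=-221
After txn 2 (Dr Loans, Cr Cash, amount 46): Cash=175 Inventory=-221 Loans=46
After txn 3 (Dr Cash, Cr Inventory, amount 54): Cash=229 Inventory=-275 Loans=46
After txn 4 (Dr Inventory, Cr Loans, amount 354): Cash=229 Inventory=79 Loans=-308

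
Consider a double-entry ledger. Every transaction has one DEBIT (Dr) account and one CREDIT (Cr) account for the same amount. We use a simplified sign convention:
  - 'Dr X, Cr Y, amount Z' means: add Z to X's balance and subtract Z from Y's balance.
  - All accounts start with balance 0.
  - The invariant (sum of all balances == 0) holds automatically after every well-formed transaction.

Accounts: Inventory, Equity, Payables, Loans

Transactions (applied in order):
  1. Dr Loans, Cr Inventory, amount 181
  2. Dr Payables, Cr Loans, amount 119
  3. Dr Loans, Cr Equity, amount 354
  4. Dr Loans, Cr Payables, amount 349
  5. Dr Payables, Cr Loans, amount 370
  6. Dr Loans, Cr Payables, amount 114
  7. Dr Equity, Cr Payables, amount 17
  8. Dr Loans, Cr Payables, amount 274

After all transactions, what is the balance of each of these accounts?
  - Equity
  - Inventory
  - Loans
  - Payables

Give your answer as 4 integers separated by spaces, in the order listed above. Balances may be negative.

Answer: -337 -181 783 -265

Derivation:
After txn 1 (Dr Loans, Cr Inventory, amount 181): Inventory=-181 Loans=181
After txn 2 (Dr Payables, Cr Loans, amount 119): Inventory=-181 Loans=62 Payables=119
After txn 3 (Dr Loans, Cr Equity, amount 354): Equity=-354 Inventory=-181 Loans=416 Payables=119
After txn 4 (Dr Loans, Cr Payables, amount 349): Equity=-354 Inventory=-181 Loans=765 Payables=-230
After txn 5 (Dr Payables, Cr Loans, amount 370): Equity=-354 Inventory=-181 Loans=395 Payables=140
After txn 6 (Dr Loans, Cr Payables, amount 114): Equity=-354 Inventory=-181 Loans=509 Payables=26
After txn 7 (Dr Equity, Cr Payables, amount 17): Equity=-337 Inventory=-181 Loans=509 Payables=9
After txn 8 (Dr Loans, Cr Payables, amount 274): Equity=-337 Inventory=-181 Loans=783 Payables=-265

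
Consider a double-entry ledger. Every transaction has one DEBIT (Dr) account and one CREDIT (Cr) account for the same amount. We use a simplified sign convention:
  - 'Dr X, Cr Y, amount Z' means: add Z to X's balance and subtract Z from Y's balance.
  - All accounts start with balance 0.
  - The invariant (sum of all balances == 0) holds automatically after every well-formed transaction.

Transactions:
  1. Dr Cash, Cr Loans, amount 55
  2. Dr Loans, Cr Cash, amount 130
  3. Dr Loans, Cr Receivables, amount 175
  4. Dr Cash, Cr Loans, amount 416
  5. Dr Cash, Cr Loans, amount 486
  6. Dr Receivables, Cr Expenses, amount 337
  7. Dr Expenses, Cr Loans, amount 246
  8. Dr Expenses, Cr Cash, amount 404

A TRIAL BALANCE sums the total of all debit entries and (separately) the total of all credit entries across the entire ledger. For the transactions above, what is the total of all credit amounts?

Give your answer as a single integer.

Answer: 2249

Derivation:
Txn 1: credit+=55
Txn 2: credit+=130
Txn 3: credit+=175
Txn 4: credit+=416
Txn 5: credit+=486
Txn 6: credit+=337
Txn 7: credit+=246
Txn 8: credit+=404
Total credits = 2249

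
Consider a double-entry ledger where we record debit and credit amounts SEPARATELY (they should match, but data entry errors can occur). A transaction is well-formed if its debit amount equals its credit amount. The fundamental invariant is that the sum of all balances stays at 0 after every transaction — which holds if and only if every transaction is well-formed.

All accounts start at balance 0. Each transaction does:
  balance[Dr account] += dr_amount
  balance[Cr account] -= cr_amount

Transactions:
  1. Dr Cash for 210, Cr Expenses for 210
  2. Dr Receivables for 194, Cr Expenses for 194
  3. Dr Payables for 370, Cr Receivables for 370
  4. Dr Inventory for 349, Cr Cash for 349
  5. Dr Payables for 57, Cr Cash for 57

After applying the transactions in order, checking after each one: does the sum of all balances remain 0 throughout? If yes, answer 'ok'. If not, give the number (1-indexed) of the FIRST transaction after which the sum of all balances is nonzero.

Answer: ok

Derivation:
After txn 1: dr=210 cr=210 sum_balances=0
After txn 2: dr=194 cr=194 sum_balances=0
After txn 3: dr=370 cr=370 sum_balances=0
After txn 4: dr=349 cr=349 sum_balances=0
After txn 5: dr=57 cr=57 sum_balances=0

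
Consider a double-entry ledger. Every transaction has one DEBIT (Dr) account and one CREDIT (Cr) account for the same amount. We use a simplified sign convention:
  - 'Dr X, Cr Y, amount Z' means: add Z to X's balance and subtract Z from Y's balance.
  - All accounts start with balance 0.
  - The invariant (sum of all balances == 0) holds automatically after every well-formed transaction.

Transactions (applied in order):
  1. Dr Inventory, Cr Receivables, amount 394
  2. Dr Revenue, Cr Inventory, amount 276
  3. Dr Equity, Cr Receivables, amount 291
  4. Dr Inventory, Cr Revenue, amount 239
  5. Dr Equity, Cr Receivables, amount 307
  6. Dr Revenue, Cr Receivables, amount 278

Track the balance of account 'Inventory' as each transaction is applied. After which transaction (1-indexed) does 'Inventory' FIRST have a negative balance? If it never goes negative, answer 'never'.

Answer: never

Derivation:
After txn 1: Inventory=394
After txn 2: Inventory=118
After txn 3: Inventory=118
After txn 4: Inventory=357
After txn 5: Inventory=357
After txn 6: Inventory=357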